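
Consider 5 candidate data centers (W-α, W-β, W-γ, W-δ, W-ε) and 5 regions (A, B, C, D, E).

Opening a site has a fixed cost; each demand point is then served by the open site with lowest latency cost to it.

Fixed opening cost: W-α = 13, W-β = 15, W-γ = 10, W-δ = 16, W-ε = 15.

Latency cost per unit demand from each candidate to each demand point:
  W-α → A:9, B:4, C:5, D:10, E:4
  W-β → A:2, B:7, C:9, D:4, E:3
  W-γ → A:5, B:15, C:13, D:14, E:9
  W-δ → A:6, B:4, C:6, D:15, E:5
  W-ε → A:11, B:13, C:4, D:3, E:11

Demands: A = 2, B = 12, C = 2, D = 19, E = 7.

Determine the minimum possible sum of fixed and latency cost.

181

Open {W-α, W-β, W-ε}: assign each demand point to its cheapest open site.
  A→W-β 2×2=4, B→W-α 12×4=48, C→W-ε 2×4=8, D→W-ε 19×3=57, E→W-β 7×3=21
  latency cost 138, fixed 43 → total 181.
Compare {W-β, W-δ, W-ε}: latency cost 138 + fixed 46 = 184.
Compare {W-α, W-β}: latency cost 159 + fixed 28 = 187.
Compare {W-α, W-ε}: latency cost 159 + fixed 28 = 187.
All other subsets cost ≥ 184. Minimum total cost: 181.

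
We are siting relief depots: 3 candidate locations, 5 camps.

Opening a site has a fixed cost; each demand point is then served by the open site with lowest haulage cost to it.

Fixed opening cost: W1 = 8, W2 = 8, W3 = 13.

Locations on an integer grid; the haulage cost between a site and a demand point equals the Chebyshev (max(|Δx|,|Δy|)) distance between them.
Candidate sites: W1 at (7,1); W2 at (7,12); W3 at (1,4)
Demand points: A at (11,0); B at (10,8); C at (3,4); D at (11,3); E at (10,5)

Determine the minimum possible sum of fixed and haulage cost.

Open {W1}: assign each demand point to its cheapest open site.
  A→W1 4, B→W1 7, C→W1 4, D→W1 4, E→W1 4
  haulage cost 23, fixed 8 → total 31.
Compare {W1, W2}: haulage cost 20 + fixed 16 = 36.
Compare {W1, W3}: haulage cost 21 + fixed 21 = 42.
Compare {W1, W2, W3}: haulage cost 18 + fixed 29 = 47.
All other subsets cost ≥ 36. Minimum total cost: 31.

31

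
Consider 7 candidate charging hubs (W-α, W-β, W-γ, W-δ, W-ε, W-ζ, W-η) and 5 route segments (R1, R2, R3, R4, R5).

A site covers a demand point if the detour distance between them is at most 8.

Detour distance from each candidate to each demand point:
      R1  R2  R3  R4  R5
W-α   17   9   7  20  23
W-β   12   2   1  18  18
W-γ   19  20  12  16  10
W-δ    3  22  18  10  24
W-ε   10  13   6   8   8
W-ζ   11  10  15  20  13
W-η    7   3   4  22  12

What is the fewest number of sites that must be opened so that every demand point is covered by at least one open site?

2

Coverage sets (demand points within 8 of each site):
  W-α: {R3}
  W-β: {R2, R3}
  W-γ: {}
  W-δ: {R1}
  W-ε: {R3, R4, R5}
  W-ζ: {}
  W-η: {R1, R2, R3}
No single site covers all 5 demand points.
But {W-ε, W-η} covers everything, so the minimum is 2.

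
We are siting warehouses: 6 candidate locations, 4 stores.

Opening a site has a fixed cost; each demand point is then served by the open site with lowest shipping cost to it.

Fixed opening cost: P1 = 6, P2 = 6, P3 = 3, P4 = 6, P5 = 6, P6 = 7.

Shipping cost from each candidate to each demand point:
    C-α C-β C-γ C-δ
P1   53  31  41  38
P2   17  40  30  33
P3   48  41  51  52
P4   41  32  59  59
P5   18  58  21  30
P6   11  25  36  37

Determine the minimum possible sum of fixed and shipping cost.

Open {P5, P6}: assign each demand point to its cheapest open site.
  C-α→P6 11, C-β→P6 25, C-γ→P5 21, C-δ→P5 30
  shipping cost 87, fixed 13 → total 100.
Compare {P3, P5, P6}: shipping cost 87 + fixed 16 = 103.
Compare {P1, P5, P6}: shipping cost 87 + fixed 19 = 106.
Compare {P2, P5, P6}: shipping cost 87 + fixed 19 = 106.
All other subsets cost ≥ 103. Minimum total cost: 100.

100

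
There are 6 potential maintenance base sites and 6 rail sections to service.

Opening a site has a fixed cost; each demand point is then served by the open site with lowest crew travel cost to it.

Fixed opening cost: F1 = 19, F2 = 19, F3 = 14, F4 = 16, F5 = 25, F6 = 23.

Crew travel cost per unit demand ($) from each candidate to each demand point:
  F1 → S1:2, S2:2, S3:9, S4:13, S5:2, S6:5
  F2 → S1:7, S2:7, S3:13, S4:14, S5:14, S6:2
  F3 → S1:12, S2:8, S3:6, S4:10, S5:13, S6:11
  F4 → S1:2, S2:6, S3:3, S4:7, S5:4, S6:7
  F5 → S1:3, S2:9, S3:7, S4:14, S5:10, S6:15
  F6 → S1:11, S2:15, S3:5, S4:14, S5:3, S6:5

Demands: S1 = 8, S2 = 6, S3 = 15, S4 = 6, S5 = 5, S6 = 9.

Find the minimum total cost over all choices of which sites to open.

197

Open {F1, F2, F4}: assign each demand point to its cheapest open site.
  S1→F1 8×2=16, S2→F1 6×2=12, S3→F4 15×3=45, S4→F4 6×7=42, S5→F1 5×2=10, S6→F2 9×2=18
  crew travel cost 143, fixed 54 → total 197.
Compare {F1, F4}: crew travel cost 170 + fixed 35 = 205.
Compare {F1, F2, F3, F4}: crew travel cost 143 + fixed 68 = 211.
Compare {F2, F4}: crew travel cost 177 + fixed 35 = 212.
All other subsets cost ≥ 205. Minimum total cost: 197.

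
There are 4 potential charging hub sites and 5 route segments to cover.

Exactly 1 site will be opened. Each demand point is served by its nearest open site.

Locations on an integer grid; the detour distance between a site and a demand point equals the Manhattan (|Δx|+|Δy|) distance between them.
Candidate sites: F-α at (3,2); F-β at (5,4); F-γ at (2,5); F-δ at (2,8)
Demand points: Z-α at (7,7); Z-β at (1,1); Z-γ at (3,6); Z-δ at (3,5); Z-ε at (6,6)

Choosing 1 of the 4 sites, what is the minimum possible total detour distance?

20

Open {F-γ}.
  Z-α→F-γ 7, Z-β→F-γ 5, Z-γ→F-γ 2, Z-δ→F-γ 1, Z-ε→F-γ 5  ⇒ total 20.
Compare {F-β}: total 22.
Compare {F-α}: total 26.
No size-1 selection does better; minimum is 20.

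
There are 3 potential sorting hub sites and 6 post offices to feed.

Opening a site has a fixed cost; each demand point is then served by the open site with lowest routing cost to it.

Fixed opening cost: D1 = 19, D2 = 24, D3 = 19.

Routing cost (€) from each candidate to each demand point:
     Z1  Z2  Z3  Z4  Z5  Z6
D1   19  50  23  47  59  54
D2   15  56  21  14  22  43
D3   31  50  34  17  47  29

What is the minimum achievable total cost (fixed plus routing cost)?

Open {D2, D3}: assign each demand point to its cheapest open site.
  Z1→D2 15, Z2→D3 50, Z3→D2 21, Z4→D2 14, Z5→D2 22, Z6→D3 29
  routing cost 151, fixed 43 → total 194.
Compare {D2}: routing cost 171 + fixed 24 = 195.
Compare {D1, D2}: routing cost 165 + fixed 43 = 208.
Compare {D1, D2, D3}: routing cost 151 + fixed 62 = 213.
All other subsets cost ≥ 195. Minimum total cost: 194.

194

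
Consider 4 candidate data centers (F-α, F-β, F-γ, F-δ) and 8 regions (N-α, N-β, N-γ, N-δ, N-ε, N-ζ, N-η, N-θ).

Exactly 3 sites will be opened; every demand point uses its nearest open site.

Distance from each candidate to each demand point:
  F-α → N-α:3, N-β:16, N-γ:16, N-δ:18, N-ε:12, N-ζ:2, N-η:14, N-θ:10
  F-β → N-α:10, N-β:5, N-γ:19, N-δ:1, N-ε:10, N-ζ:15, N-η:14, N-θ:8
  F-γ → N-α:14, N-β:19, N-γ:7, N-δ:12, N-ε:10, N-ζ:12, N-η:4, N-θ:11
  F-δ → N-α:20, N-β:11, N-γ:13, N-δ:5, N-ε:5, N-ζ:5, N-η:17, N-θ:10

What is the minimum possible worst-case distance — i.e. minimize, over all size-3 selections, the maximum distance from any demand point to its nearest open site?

Open {F-α, F-β, F-γ}.
  Farthest demand point is N-ε at distance 10 (to F-β); all others are ≤ 10.
With {F-β, F-γ, F-δ} the worst case is 10.
With {F-α, F-γ, F-δ} the worst case is 11.
No size-3 selection achieves below 10.

10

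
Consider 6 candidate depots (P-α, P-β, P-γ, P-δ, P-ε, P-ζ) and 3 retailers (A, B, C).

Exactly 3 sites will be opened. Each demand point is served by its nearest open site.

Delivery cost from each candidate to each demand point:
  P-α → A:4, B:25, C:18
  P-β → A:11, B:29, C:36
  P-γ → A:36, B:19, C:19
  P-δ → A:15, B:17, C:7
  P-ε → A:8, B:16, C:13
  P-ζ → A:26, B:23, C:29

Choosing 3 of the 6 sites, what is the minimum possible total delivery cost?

27

Open {P-α, P-δ, P-ε}.
  A→P-α 4, B→P-ε 16, C→P-δ 7  ⇒ total 27.
Compare {P-α, P-β, P-δ}: total 28.
Compare {P-α, P-γ, P-δ}: total 28.
No size-3 selection does better; minimum is 27.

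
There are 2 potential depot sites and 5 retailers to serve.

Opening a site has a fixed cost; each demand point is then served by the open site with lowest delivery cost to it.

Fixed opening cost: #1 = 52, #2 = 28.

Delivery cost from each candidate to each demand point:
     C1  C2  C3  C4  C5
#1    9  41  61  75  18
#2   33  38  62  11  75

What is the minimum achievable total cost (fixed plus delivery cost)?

Open {#1, #2}: assign each demand point to its cheapest open site.
  C1→#1 9, C2→#2 38, C3→#1 61, C4→#2 11, C5→#1 18
  delivery cost 137, fixed 80 → total 217.
Compare {#2}: delivery cost 219 + fixed 28 = 247.
Compare {#1}: delivery cost 204 + fixed 52 = 256.

217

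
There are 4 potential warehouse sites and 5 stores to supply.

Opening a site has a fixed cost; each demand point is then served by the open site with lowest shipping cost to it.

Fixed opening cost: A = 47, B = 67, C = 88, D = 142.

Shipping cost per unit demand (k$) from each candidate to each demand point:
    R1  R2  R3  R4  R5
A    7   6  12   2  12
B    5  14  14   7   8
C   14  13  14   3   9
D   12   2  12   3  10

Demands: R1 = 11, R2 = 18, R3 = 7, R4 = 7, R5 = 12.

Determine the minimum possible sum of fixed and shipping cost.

Open {A, B}: assign each demand point to its cheapest open site.
  R1→B 11×5=55, R2→A 18×6=108, R3→A 7×12=84, R4→A 7×2=14, R5→B 12×8=96
  shipping cost 357, fixed 114 → total 471.
Compare {A}: shipping cost 427 + fixed 47 = 474.
Compare {B, D}: shipping cost 292 + fixed 209 = 501.
Compare {A, D}: shipping cost 331 + fixed 189 = 520.
All other subsets cost ≥ 474. Minimum total cost: 471.

471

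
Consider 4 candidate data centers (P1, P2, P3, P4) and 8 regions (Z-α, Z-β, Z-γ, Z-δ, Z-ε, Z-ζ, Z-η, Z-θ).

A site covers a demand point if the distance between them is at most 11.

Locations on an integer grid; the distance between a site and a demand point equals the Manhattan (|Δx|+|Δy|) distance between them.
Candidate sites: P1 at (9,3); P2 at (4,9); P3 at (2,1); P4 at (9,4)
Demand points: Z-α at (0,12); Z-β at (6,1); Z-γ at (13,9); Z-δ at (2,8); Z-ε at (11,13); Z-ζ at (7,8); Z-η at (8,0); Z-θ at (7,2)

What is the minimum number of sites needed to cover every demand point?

Coverage sets (demand points within 11 of each site):
  P1: {Z-β, Z-γ, Z-ζ, Z-η, Z-θ}
  P2: {Z-α, Z-β, Z-γ, Z-δ, Z-ε, Z-ζ, Z-θ}
  P3: {Z-β, Z-δ, Z-η, Z-θ}
  P4: {Z-β, Z-γ, Z-δ, Z-ε, Z-ζ, Z-η, Z-θ}
No single site covers all 8 demand points.
But {P1, P2} covers everything, so the minimum is 2.

2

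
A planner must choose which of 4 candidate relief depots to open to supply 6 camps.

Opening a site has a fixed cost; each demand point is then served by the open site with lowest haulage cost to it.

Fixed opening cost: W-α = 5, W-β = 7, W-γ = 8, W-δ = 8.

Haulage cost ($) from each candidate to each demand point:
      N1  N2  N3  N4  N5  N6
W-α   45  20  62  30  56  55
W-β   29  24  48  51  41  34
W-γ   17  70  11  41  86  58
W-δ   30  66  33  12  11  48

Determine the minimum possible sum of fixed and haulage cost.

132

Open {W-β, W-γ, W-δ}: assign each demand point to its cheapest open site.
  N1→W-γ 17, N2→W-β 24, N3→W-γ 11, N4→W-δ 12, N5→W-δ 11, N6→W-β 34
  haulage cost 109, fixed 23 → total 132.
Compare {W-α, W-β, W-γ, W-δ}: haulage cost 105 + fixed 28 = 133.
Compare {W-α, W-γ, W-δ}: haulage cost 119 + fixed 21 = 140.
Compare {W-β, W-δ}: haulage cost 143 + fixed 15 = 158.
All other subsets cost ≥ 133. Minimum total cost: 132.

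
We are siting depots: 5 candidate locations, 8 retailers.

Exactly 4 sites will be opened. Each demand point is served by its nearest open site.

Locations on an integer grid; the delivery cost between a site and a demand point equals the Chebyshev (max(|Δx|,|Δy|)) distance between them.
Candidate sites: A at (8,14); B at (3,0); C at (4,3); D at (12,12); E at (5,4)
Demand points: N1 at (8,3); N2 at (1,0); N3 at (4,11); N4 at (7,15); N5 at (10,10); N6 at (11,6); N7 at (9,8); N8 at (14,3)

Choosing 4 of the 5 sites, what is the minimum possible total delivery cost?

Open {A, B, D, E}.
  N1→E 3, N2→B 2, N3→A 4, N4→A 1, N5→D 2, N6→D 6, N7→D 4, N8→D 9  ⇒ total 31.
Compare {A, B, C, D}: total 32.
Compare {A, C, D, E}: total 32.
No size-4 selection does better; minimum is 31.

31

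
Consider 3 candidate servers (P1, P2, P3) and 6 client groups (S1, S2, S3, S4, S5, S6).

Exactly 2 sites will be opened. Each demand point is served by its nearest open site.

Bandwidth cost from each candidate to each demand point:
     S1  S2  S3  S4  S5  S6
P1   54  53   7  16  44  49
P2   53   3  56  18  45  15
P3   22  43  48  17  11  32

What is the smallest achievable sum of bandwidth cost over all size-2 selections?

116

Open {P2, P3}.
  S1→P3 22, S2→P2 3, S3→P3 48, S4→P3 17, S5→P3 11, S6→P2 15  ⇒ total 116.
Compare {P1, P3}: total 131.
Compare {P1, P2}: total 138.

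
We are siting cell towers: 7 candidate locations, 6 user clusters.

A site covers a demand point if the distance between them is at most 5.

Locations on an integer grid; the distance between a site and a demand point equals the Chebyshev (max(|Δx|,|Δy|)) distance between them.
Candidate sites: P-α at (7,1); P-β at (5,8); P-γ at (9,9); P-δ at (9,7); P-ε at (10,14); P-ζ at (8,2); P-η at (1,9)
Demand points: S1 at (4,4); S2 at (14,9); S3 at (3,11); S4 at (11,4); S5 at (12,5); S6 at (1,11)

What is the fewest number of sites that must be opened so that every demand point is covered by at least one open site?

Coverage sets (demand points within 5 of each site):
  P-α: {S1, S4, S5}
  P-β: {S1, S3, S6}
  P-γ: {S1, S2, S4, S5}
  P-δ: {S1, S2, S4, S5}
  P-ε: {S2}
  P-ζ: {S1, S4, S5}
  P-η: {S1, S3, S6}
No single site covers all 6 demand points.
But {P-β, P-γ} covers everything, so the minimum is 2.

2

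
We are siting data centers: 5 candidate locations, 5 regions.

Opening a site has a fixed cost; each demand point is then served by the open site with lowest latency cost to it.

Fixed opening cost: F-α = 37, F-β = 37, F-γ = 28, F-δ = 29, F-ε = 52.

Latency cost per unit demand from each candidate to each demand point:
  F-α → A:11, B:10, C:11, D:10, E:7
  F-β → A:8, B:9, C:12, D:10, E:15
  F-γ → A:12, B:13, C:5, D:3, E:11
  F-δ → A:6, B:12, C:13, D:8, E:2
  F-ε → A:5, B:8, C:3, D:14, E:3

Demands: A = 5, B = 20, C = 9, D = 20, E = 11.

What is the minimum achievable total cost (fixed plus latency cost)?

385

Open {F-γ, F-ε}: assign each demand point to its cheapest open site.
  A→F-ε 5×5=25, B→F-ε 20×8=160, C→F-ε 9×3=27, D→F-γ 20×3=60, E→F-ε 11×3=33
  latency cost 305, fixed 80 → total 385.
Compare {F-γ, F-δ, F-ε}: latency cost 294 + fixed 109 = 403.
Compare {F-α, F-γ, F-ε}: latency cost 305 + fixed 117 = 422.
Compare {F-β, F-γ, F-ε}: latency cost 305 + fixed 117 = 422.
All other subsets cost ≥ 403. Minimum total cost: 385.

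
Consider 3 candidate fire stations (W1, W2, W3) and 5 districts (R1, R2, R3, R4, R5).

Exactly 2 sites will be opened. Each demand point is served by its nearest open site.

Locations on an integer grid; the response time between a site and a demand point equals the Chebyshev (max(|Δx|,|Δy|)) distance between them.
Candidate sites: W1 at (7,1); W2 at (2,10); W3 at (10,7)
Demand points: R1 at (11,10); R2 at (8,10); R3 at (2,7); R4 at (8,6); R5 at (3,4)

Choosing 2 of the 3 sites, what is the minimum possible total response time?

Open {W2, W3}.
  R1→W3 3, R2→W3 3, R3→W2 3, R4→W3 2, R5→W2 6  ⇒ total 17.
Compare {W1, W3}: total 18.
Compare {W1, W2}: total 27.

17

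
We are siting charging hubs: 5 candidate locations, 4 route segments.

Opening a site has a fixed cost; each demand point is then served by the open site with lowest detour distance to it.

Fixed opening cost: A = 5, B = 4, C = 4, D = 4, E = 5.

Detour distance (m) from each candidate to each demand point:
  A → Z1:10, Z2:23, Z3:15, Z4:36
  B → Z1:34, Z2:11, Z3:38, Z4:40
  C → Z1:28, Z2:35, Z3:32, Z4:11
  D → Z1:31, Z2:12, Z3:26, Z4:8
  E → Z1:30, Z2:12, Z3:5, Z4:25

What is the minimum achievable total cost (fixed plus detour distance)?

Open {A, D, E}: assign each demand point to its cheapest open site.
  Z1→A 10, Z2→D 12, Z3→E 5, Z4→D 8
  detour distance 35, fixed 14 → total 49.
Compare {A, C, E}: detour distance 38 + fixed 14 = 52.
Compare {A, B, D, E}: detour distance 34 + fixed 18 = 52.
Compare {A, C, D, E}: detour distance 35 + fixed 18 = 53.
All other subsets cost ≥ 52. Minimum total cost: 49.

49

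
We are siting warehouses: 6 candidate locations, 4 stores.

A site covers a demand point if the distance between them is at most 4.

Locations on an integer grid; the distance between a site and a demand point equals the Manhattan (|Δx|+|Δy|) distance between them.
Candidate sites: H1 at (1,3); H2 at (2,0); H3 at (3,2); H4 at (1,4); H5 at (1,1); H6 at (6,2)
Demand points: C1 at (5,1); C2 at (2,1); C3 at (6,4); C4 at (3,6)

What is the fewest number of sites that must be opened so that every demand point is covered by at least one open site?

2

Coverage sets (demand points within 4 of each site):
  H1: {C2}
  H2: {C1, C2}
  H3: {C1, C2, C4}
  H4: {C2, C4}
  H5: {C1, C2}
  H6: {C1, C3}
No single site covers all 4 demand points.
But {H3, H6} covers everything, so the minimum is 2.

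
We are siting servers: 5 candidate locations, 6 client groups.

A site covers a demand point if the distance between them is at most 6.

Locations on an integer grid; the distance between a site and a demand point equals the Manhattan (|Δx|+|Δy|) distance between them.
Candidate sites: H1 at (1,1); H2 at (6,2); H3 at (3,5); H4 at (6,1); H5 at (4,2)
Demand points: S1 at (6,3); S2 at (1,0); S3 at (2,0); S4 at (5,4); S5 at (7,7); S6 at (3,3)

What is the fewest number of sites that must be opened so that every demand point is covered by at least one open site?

2

Coverage sets (demand points within 6 of each site):
  H1: {S2, S3, S6}
  H2: {S1, S3, S4, S5, S6}
  H3: {S1, S3, S4, S5, S6}
  H4: {S1, S2, S3, S4, S6}
  H5: {S1, S2, S3, S4, S6}
No single site covers all 6 demand points.
But {H1, H2} covers everything, so the minimum is 2.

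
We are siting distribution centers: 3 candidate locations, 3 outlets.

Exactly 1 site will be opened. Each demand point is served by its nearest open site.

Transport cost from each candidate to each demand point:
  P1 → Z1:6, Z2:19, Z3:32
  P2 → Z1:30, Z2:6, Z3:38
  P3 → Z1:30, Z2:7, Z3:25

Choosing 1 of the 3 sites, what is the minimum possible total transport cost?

Open {P1}.
  Z1→P1 6, Z2→P1 19, Z3→P1 32  ⇒ total 57.
Compare {P3}: total 62.
Compare {P2}: total 74.

57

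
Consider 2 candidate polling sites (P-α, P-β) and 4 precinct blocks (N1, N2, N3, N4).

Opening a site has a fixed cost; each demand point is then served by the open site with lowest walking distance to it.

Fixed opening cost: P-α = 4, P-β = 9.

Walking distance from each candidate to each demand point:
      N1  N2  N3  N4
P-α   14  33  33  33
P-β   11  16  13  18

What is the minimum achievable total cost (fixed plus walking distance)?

67

Open {P-β}: assign each demand point to its cheapest open site.
  N1→P-β 11, N2→P-β 16, N3→P-β 13, N4→P-β 18
  walking distance 58, fixed 9 → total 67.
Compare {P-α, P-β}: walking distance 58 + fixed 13 = 71.
Compare {P-α}: walking distance 113 + fixed 4 = 117.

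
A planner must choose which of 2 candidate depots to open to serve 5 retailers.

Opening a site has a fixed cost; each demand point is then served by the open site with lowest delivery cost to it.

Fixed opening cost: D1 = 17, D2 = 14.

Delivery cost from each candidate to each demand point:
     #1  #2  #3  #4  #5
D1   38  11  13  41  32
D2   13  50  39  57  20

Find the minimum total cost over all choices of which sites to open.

129

Open {D1, D2}: assign each demand point to its cheapest open site.
  #1→D2 13, #2→D1 11, #3→D1 13, #4→D1 41, #5→D2 20
  delivery cost 98, fixed 31 → total 129.
Compare {D1}: delivery cost 135 + fixed 17 = 152.
Compare {D2}: delivery cost 179 + fixed 14 = 193.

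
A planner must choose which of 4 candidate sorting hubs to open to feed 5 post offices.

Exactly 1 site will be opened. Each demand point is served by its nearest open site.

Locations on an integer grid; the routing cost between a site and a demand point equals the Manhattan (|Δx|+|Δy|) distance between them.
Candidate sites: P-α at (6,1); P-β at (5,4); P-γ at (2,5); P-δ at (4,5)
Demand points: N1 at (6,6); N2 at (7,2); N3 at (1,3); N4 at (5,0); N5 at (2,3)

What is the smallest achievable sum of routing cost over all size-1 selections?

Open {P-β}.
  N1→P-β 3, N2→P-β 4, N3→P-β 5, N4→P-β 4, N5→P-β 4  ⇒ total 20.
Compare {P-α}: total 22.
Compare {P-δ}: total 24.
No size-1 selection does better; minimum is 20.

20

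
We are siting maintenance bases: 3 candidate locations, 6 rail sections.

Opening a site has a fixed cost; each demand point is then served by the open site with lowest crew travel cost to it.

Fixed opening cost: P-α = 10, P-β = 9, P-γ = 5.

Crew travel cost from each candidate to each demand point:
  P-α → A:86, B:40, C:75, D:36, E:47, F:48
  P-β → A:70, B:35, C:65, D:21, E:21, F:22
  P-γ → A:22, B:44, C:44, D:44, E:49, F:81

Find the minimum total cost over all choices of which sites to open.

179

Open {P-β, P-γ}: assign each demand point to its cheapest open site.
  A→P-γ 22, B→P-β 35, C→P-γ 44, D→P-β 21, E→P-β 21, F→P-β 22
  crew travel cost 165, fixed 14 → total 179.
Compare {P-α, P-β, P-γ}: crew travel cost 165 + fixed 24 = 189.
Compare {P-β}: crew travel cost 234 + fixed 9 = 243.
Compare {P-α, P-γ}: crew travel cost 237 + fixed 15 = 252.
All other subsets cost ≥ 189. Minimum total cost: 179.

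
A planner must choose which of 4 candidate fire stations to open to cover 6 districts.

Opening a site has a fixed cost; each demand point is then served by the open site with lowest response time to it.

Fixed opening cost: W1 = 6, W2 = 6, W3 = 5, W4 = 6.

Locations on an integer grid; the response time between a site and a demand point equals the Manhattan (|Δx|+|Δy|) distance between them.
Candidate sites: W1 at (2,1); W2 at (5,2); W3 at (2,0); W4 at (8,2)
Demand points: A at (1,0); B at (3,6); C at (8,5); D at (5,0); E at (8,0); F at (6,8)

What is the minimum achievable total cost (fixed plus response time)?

Open {W3, W4}: assign each demand point to its cheapest open site.
  A→W3 1, B→W3 7, C→W4 3, D→W3 3, E→W4 2, F→W4 8
  response time 24, fixed 11 → total 35.
Compare {W1, W4}: response time 25 + fixed 12 = 37.
Compare {W2}: response time 32 + fixed 6 = 38.
Compare {W2, W3}: response time 27 + fixed 11 = 38.
All other subsets cost ≥ 37. Minimum total cost: 35.

35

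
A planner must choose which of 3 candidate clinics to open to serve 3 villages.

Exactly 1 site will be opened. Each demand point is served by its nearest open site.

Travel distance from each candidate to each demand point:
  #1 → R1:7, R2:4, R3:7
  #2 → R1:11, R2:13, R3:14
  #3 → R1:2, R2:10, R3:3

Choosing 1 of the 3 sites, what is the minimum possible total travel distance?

Open {#3}.
  R1→#3 2, R2→#3 10, R3→#3 3  ⇒ total 15.
Compare {#1}: total 18.
Compare {#2}: total 38.

15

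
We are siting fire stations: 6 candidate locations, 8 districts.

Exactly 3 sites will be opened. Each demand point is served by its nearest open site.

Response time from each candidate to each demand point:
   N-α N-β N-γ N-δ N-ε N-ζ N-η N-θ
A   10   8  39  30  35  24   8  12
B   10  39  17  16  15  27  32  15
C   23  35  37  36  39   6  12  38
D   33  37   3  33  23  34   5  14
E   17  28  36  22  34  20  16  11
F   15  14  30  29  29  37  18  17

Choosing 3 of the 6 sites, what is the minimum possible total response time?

Open {A, B, C}.
  N-α→A 10, N-β→A 8, N-γ→B 17, N-δ→B 16, N-ε→B 15, N-ζ→C 6, N-η→A 8, N-θ→A 12  ⇒ total 92.
Compare {A, B, D}: total 93.
Compare {A, C, D}: total 97.
No size-3 selection does better; minimum is 92.

92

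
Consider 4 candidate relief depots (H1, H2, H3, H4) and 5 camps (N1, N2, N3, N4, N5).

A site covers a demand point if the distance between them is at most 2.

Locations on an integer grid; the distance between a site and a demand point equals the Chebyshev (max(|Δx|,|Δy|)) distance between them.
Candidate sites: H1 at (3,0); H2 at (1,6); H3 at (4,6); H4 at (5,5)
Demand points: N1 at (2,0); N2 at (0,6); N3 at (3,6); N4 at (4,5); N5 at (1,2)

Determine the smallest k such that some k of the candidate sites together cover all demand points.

Coverage sets (demand points within 2 of each site):
  H1: {N1, N5}
  H2: {N2, N3}
  H3: {N3, N4}
  H4: {N3, N4}
No 2 sites suffice: every size-2 union leaves at least one demand point uncovered.
But {H1, H2, H3} covers everything, so the minimum is 3.

3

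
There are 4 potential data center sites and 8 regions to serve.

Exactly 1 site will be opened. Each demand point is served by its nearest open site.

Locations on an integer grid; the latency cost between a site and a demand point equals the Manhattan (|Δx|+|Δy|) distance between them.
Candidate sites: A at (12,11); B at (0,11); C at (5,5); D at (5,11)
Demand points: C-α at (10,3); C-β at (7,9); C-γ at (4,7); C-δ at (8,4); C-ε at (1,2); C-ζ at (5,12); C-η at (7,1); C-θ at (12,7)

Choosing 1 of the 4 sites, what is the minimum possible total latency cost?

Open {C}.
  C-α→C 7, C-β→C 6, C-γ→C 3, C-δ→C 4, C-ε→C 7, C-ζ→C 7, C-η→C 6, C-θ→C 9  ⇒ total 49.
Compare {D}: total 69.
Compare {A}: total 87.
No size-1 selection does better; minimum is 49.

49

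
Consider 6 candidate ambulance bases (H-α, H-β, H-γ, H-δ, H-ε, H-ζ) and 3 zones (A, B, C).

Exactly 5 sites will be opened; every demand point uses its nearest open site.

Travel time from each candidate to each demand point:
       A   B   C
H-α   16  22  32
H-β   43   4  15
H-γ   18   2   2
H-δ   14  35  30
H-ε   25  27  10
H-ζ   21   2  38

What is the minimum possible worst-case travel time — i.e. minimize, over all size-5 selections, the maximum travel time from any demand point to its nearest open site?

14

Open {H-α, H-β, H-γ, H-δ, H-ε}.
  Farthest demand point is A at travel time 14 (to H-δ); all others are ≤ 14.
With {H-α, H-β, H-γ, H-δ, H-ζ} the worst case is 14.
With {H-α, H-β, H-δ, H-ε, H-ζ} the worst case is 14.
No size-5 selection achieves below 14.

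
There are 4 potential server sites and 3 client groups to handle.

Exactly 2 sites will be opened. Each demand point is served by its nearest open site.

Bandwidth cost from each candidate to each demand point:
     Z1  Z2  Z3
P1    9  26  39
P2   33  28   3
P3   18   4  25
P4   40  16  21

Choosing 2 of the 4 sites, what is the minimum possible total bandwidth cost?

Open {P2, P3}.
  Z1→P3 18, Z2→P3 4, Z3→P2 3  ⇒ total 25.
Compare {P1, P2}: total 38.
Compare {P1, P3}: total 38.
No size-2 selection does better; minimum is 25.

25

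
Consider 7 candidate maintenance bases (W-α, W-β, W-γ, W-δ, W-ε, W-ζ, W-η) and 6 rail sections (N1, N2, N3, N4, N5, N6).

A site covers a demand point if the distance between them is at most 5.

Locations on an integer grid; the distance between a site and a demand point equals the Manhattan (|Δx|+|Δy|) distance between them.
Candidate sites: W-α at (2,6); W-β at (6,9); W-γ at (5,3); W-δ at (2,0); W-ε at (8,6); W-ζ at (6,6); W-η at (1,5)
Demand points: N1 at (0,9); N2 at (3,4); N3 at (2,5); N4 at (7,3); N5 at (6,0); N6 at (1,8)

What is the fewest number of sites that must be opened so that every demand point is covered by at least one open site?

Coverage sets (demand points within 5 of each site):
  W-α: {N1, N2, N3, N6}
  W-β: {}
  W-γ: {N2, N3, N4, N5}
  W-δ: {N2, N3, N5}
  W-ε: {N4}
  W-ζ: {N2, N3, N4}
  W-η: {N1, N2, N3, N6}
No single site covers all 6 demand points.
But {W-α, W-γ} covers everything, so the minimum is 2.

2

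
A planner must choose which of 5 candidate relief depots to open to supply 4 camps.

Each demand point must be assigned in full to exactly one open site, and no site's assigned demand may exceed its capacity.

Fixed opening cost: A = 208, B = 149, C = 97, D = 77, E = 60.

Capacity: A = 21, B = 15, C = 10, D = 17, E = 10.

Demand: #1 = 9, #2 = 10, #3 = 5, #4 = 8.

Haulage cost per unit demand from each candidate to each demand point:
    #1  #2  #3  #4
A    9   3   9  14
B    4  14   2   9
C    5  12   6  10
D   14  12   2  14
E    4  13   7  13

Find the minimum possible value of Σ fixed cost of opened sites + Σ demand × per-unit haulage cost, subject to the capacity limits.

480

Open {C, D, E}; cheapest assignment that respects the capacities:
  C (cap 10, load 8): #4 — cost 8×10 = 80
  D (cap 17, load 15): #2, #3 — cost 10×12 + 5×2 = 130
  E (cap 10, load 9): #1 — cost 9×4 = 36
  Shipping 246, fixed 234 → total 480.
  Any other capacity-feasible assignment to {C, D, E} ships for at least 246.
Compare {A, D}: its best feasible assignment gives total 518.
Compare {B, D, E}: its best feasible assignment gives total 524.
Every other set of open sites that can feasibly serve all demand totals ≥ 518 even under its best assignment. Minimum: 480.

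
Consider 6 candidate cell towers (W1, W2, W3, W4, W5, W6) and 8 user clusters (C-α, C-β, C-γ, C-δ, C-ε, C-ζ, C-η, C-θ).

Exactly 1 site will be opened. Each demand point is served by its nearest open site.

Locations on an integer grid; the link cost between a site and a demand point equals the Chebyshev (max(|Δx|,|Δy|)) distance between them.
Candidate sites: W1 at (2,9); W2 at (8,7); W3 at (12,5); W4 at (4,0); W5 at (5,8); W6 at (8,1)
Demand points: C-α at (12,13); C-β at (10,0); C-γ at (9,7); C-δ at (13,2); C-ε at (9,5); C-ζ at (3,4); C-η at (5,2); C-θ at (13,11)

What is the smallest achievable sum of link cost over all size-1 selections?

Open {W2}.
  C-α→W2 6, C-β→W2 7, C-γ→W2 1, C-δ→W2 5, C-ε→W2 2, C-ζ→W2 5, C-η→W2 5, C-θ→W2 5  ⇒ total 36.
Compare {W3}: total 44.
Compare {W6}: total 47.
No size-1 selection does better; minimum is 36.

36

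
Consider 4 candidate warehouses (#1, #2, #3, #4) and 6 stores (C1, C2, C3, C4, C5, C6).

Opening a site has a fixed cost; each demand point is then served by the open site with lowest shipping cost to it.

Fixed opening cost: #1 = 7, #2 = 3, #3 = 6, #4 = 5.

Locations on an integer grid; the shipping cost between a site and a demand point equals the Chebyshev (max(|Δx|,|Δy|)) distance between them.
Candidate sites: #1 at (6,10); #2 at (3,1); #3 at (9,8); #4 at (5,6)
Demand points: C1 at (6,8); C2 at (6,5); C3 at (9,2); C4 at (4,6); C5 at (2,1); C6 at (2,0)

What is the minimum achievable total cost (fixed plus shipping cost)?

Open {#2, #4}: assign each demand point to its cheapest open site.
  C1→#4 2, C2→#4 1, C3→#4 4, C4→#4 1, C5→#2 1, C6→#2 1
  shipping cost 10, fixed 8 → total 18.
Compare {#4}: shipping cost 19 + fixed 5 = 24.
Compare {#2, #3, #4}: shipping cost 10 + fixed 14 = 24.
Compare {#1, #2, #4}: shipping cost 10 + fixed 15 = 25.
All other subsets cost ≥ 24. Minimum total cost: 18.

18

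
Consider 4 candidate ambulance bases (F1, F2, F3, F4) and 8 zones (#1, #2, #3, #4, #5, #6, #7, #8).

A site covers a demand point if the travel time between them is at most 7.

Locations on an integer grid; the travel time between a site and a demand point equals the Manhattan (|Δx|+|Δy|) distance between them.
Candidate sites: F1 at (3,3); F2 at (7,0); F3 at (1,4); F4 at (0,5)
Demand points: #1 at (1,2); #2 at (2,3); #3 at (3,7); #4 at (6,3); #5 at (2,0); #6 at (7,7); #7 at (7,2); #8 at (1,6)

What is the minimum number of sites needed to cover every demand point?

Coverage sets (demand points within 7 of each site):
  F1: {#1, #2, #3, #4, #5, #7, #8}
  F2: {#4, #5, #6, #7}
  F3: {#1, #2, #3, #4, #5, #8}
  F4: {#1, #2, #3, #5, #8}
No single site covers all 8 demand points.
But {F1, F2} covers everything, so the minimum is 2.

2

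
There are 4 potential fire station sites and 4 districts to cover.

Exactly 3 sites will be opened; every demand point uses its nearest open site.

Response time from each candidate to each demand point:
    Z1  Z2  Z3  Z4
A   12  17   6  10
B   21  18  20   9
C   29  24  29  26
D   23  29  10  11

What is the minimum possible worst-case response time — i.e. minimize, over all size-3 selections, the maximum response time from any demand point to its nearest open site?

17

Open {A, B, C}.
  Farthest demand point is Z2 at response time 17 (to A); all others are ≤ 17.
With {A, B, D} the worst case is 17.
With {A, C, D} the worst case is 17.
No size-3 selection achieves below 17.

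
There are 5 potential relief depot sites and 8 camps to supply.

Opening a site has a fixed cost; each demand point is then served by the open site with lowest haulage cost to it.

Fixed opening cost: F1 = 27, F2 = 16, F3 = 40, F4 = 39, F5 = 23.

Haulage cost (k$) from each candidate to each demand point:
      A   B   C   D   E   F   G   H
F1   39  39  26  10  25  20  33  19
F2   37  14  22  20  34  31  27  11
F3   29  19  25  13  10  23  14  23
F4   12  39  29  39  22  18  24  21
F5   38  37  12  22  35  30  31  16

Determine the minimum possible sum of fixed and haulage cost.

Open {F2, F3}: assign each demand point to its cheapest open site.
  A→F3 29, B→F2 14, C→F2 22, D→F3 13, E→F3 10, F→F3 23, G→F3 14, H→F2 11
  haulage cost 136, fixed 56 → total 192.
Compare {F3}: haulage cost 156 + fixed 40 = 196.
Compare {F2, F4}: haulage cost 143 + fixed 55 = 198.
Compare {F3, F5}: haulage cost 136 + fixed 63 = 199.
All other subsets cost ≥ 196. Minimum total cost: 192.

192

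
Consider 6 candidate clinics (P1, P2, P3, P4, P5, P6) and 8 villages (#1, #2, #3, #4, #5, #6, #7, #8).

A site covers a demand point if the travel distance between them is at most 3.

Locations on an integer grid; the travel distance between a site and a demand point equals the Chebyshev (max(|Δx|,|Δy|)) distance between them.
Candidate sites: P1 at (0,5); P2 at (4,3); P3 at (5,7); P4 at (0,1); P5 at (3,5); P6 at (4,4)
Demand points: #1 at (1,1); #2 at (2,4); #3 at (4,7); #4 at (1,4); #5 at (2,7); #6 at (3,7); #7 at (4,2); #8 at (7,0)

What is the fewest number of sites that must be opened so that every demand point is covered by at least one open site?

2

Coverage sets (demand points within 3 of each site):
  P1: {#2, #4, #5, #6}
  P2: {#1, #2, #4, #7, #8}
  P3: {#2, #3, #5, #6}
  P4: {#1, #2, #4}
  P5: {#2, #3, #4, #5, #6, #7}
  P6: {#1, #2, #3, #4, #5, #6, #7}
No single site covers all 8 demand points.
But {P2, P3} covers everything, so the minimum is 2.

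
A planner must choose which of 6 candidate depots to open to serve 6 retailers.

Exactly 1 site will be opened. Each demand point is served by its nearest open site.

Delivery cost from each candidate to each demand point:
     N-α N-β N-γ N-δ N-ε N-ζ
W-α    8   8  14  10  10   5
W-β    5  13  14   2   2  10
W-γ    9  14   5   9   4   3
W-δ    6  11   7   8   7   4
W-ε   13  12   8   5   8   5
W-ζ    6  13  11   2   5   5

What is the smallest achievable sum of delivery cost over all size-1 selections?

42

Open {W-ζ}.
  N-α→W-ζ 6, N-β→W-ζ 13, N-γ→W-ζ 11, N-δ→W-ζ 2, N-ε→W-ζ 5, N-ζ→W-ζ 5  ⇒ total 42.
Compare {W-δ}: total 43.
Compare {W-γ}: total 44.
No size-1 selection does better; minimum is 42.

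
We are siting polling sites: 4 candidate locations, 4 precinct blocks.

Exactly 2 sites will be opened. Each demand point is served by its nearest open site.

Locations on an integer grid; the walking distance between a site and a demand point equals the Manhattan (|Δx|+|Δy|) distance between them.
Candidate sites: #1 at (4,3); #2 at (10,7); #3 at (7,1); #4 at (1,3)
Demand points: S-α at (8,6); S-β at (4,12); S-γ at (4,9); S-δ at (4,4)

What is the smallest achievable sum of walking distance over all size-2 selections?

19

Open {#1, #2}.
  S-α→#2 3, S-β→#1 9, S-γ→#1 6, S-δ→#1 1  ⇒ total 19.
Compare {#1, #3}: total 22.
Compare {#1, #4}: total 23.
No size-2 selection does better; minimum is 19.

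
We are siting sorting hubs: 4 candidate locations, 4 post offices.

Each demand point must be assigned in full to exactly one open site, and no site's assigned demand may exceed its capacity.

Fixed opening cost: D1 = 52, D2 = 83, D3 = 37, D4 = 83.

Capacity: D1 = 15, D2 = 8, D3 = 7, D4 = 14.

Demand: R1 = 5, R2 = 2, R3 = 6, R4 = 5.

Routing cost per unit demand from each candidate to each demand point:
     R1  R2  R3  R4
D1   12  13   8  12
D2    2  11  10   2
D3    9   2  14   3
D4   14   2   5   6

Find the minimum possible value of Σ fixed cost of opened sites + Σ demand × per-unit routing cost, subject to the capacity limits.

Open {D1, D3}; cheapest assignment that respects the capacities:
  D1 (cap 15, load 11): R1, R3 — cost 5×12 + 6×8 = 108
  D3 (cap 7, load 7): R2, R4 — cost 2×2 + 5×3 = 19
  Shipping 127, fixed 89 → total 216.
  Any other capacity-feasible assignment to {D1, D3} ships for at least 127.
Compare {D3, D4}: its best feasible assignment gives total 229.
Compare {D2, D4}: its best feasible assignment gives total 240.
Every other set of open sites that can feasibly serve all demand totals ≥ 229 even under its best assignment. Minimum: 216.

216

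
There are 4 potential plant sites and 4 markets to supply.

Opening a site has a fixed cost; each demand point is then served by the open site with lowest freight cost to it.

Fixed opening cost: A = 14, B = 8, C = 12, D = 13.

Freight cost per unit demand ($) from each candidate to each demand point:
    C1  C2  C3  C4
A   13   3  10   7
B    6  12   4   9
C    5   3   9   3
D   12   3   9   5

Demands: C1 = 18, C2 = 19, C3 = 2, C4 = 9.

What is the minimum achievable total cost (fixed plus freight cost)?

Open {B, C}: assign each demand point to its cheapest open site.
  C1→C 18×5=90, C2→C 19×3=57, C3→B 2×4=8, C4→C 9×3=27
  freight cost 182, fixed 20 → total 202.
Compare {C}: freight cost 192 + fixed 12 = 204.
Compare {B, C, D}: freight cost 182 + fixed 33 = 215.
Compare {A, B, C}: freight cost 182 + fixed 34 = 216.
All other subsets cost ≥ 204. Minimum total cost: 202.

202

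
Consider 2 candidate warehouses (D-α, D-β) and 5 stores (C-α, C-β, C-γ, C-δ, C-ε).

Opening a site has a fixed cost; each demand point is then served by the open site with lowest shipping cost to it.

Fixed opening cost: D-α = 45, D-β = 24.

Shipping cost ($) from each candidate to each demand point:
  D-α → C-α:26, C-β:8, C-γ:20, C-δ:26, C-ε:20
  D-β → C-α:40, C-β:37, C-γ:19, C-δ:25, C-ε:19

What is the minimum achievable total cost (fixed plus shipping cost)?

145

Open {D-α}: assign each demand point to its cheapest open site.
  C-α→D-α 26, C-β→D-α 8, C-γ→D-α 20, C-δ→D-α 26, C-ε→D-α 20
  shipping cost 100, fixed 45 → total 145.
Compare {D-β}: shipping cost 140 + fixed 24 = 164.
Compare {D-α, D-β}: shipping cost 97 + fixed 69 = 166.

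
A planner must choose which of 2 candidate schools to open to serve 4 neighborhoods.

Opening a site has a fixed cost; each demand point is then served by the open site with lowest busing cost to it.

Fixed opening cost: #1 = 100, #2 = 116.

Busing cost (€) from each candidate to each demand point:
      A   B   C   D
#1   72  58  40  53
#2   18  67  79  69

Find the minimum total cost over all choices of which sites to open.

Open {#1}: assign each demand point to its cheapest open site.
  A→#1 72, B→#1 58, C→#1 40, D→#1 53
  busing cost 223, fixed 100 → total 323.
Compare {#2}: busing cost 233 + fixed 116 = 349.
Compare {#1, #2}: busing cost 169 + fixed 216 = 385.

323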